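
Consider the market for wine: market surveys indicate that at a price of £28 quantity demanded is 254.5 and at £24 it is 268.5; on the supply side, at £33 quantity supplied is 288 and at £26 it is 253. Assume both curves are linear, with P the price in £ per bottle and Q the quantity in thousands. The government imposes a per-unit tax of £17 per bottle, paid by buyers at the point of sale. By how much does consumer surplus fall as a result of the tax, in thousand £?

Demand slope: (268.5 − 254.5)/(24 − 28) = -3.5, so Qd = 352.5 − 3.5P.
Supply slope: (253 − 288)/(26 − 33) = 5, so Qs = 5P + 123.
Before the tax: set 352.5 − 3.5P = 5P + 123 → P* = £27, Q* = 258.
With the tax collected from buyers, demand (in seller-price terms) shifts: Qd = 352.5 − 3.5(P + 17).
New equilibrium: buyers pay £37, suppliers receive £20, Q = 223. (Wedge: Pb − Ps = 17.)
ΔCS is the trapezoid between Q = 223 and Q = 258 of height £10: ½ · (258 + 223) · 10 = £2405.

Consumer surplus falls by £2405 thousand.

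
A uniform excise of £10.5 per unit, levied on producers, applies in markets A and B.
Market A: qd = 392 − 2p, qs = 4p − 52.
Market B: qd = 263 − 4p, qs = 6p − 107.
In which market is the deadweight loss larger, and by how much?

Market B, by £58.8.

Market A: pre-tax p* = £74, q* = 244; post-tax q = 230; deadweight loss = £73.5.
Market B: pre-tax p* = £37, q* = 115; post-tax q = 89.8; deadweight loss = £132.3.
Difference: £73.5 vs £132.3 → market B is larger by £58.8.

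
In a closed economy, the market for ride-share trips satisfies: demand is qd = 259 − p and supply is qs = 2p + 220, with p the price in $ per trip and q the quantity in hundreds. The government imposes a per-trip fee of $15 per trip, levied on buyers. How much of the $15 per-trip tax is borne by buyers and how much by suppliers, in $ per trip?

Buyers bear $10 per trip; suppliers bear $5 per trip.

Without the tax, 259 − p = 2p + 220 gives 3p = 39, so p* = $13 and q* = 246.
With the tax collected from buyers, demand (in seller-price terms) shifts: qd = 259 − (p + 15).
Solving gives q = 236 with buyers paying $23 and suppliers receiving $8 (the $15 wedge).
Burden on buyers: $10; on suppliers: $5. (They sum to $15.)
The less price-elastic side of the market bears the larger share of a per-unit tax.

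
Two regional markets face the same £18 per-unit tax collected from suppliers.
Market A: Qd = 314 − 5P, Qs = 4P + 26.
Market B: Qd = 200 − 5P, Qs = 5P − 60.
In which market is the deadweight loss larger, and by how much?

Market B, by £45.

Market A: pre-tax P* = £32, Q* = 154; post-tax Q = 114; deadweight loss = £360.
Market B: pre-tax P* = £26, Q* = 70; post-tax Q = 25; deadweight loss = £405.
Difference: £360 vs £405 → market B is larger by £45.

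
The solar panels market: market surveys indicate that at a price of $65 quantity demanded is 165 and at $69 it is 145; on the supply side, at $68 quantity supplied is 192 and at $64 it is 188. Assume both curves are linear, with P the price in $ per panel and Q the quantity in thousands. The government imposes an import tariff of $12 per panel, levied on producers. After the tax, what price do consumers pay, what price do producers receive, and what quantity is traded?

Consumers pay $63; producers receive $51; quantity = 175.

Demand slope: (145 − 165)/(69 − 65) = -5, so Qd = 490 − 5P.
Supply slope: (188 − 192)/(64 − 68) = 1, so Qs = P + 124.
Before the tax: set 490 − 5P = P + 124 → P* = $61, Q* = 185.
With the tax collected from producers, supply shifts: Qs = (P − 12) + 124.
Solving gives Q = 175 with consumers paying $63 and producers receiving $51 (the $12 wedge).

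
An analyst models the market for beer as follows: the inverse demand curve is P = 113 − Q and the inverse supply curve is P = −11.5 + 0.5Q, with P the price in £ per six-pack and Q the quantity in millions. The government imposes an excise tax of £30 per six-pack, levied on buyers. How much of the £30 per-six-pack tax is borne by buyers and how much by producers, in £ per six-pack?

Inverting to Q(P) form: Qd = 113 − P; Qs = 2P + 23.
Before the tax: set 113 − P = 2P + 23 → P* = £30, Q* = 83.
With the tax collected from buyers, demand (in seller-price terms) shifts: Qd = 113 − (P + 30).
Solving gives Q = 63 with buyers paying £50 and producers receiving £20 (the £30 wedge).
Burden on buyers: £20; on producers: £10. (They sum to £30.)
The less price-elastic side of the market bears the larger share of a per-unit tax.

Buyers bear £20 per six-pack; producers bear £10 per six-pack.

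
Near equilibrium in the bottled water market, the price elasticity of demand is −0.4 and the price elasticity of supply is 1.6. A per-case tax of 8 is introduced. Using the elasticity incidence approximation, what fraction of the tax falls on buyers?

Buyers' share ≈ 0.8.

Incidence ratio: buyers' share ≈ εs / (εs + |εd|) = 1.6 / (1.6 + 0.4) = 0.8.
Supply is the more elastic side, so buyers bear the larger share.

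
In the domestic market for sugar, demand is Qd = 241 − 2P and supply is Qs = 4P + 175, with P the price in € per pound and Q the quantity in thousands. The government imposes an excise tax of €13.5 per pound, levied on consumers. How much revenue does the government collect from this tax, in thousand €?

Tax revenue = €2713.5 thousand.

Before the tax: set 241 − 2P = 4P + 175 → P* = €11, Q* = 219.
With the tax collected from consumers, demand (in seller-price terms) shifts: Qd = 241 − 2(P + 13.5).
Solving gives Q = 201 with consumers paying €20 and producers receiving €6.5 (the €13.5 wedge).
Revenue = t · Q = 13.5 · 201 = €2713.5.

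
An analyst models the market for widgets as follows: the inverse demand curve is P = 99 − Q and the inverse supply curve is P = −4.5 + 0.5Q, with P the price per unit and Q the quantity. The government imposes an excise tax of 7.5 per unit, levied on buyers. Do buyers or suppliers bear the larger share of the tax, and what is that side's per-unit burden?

Buyers bear the larger share: 5 per unit.

Inverting to Q(P) form: Qd = 99 − P; Qs = 2P + 9.
Without the tax, 99 − P = 2P + 9 gives 3P = 90, so P* = 30 and Q* = 69.
With the tax collected from buyers, demand (in seller-price terms) shifts: Qd = 99 − (P + 7.5).
Solving gives Q = 64 with buyers paying 35 and suppliers receiving 27.5 (the 7.5 wedge).
Per-unit burden: buyers 5, suppliers 2.5.
Buyers take the larger share because demand is less price-elastic here (demand slope 1 vs supply slope 2).
The less price-elastic side of the market bears the larger share of a per-unit tax.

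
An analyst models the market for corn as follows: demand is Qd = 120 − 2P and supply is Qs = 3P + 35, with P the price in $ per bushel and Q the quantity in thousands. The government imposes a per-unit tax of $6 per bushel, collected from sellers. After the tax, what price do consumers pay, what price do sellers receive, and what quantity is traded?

Without the tax, 120 − 2P = 3P + 35 gives 5P = 85, so P* = $17 and Q* = 86.
With the tax collected from sellers, supply shifts: Qs = 3(P − 6) + 35.
Solving gives Q = 78.8 with consumers paying $20.6 and sellers receiving $14.6 (the $6 wedge).
The less price-elastic side of the market bears the larger share of a per-unit tax.

Consumers pay $20.6; sellers receive $14.6; quantity = 78.8.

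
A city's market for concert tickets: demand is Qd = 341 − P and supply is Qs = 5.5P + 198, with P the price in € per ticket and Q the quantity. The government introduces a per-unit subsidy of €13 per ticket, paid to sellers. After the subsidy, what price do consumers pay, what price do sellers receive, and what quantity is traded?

Without the subsidy, 341 − P = 5.5P + 198 gives 6.5P = 143, so P* = €22 and Q* = 319.
With a per-unit subsidy paid to sellers, each receives P + 13 per unit sold, so supply becomes Qs = 5.5(P + 13) + 198.
Solving gives Q = 330 with consumers paying €11 and sellers receiving €24 (the €13 wedge).

Consumers pay €11; sellers receive €24; quantity = 330.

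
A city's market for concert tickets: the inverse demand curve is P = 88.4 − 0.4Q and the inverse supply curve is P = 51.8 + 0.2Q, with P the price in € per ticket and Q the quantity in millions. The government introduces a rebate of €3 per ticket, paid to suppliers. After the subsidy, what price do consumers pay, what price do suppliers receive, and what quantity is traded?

Consumers pay €62; suppliers receive €65; quantity = 66.

Rewrite in direct form: Qd = 221 − 2.5P and Qs = 5P − 259.
Before the subsidy: set 221 − 2.5P = 5P − 259 → P* = €64, Q* = 61.
With a per-unit subsidy paid to suppliers, each receives P + 3 per unit sold, so supply becomes Qs = 5(P + 3) − 259.
New equilibrium: consumers pay €62, suppliers receive €65, Q = 66. (Wedge: Pb − Ps = −3.)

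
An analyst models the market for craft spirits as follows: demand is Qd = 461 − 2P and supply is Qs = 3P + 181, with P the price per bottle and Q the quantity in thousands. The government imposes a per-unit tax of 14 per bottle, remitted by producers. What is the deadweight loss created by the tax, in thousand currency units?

Without the tax, 461 − 2P = 3P + 181 gives 5P = 280, so P* = 56 and Q* = 349.
With the tax collected from producers, supply shifts: Qs = 3(P − 14) + 181.
New equilibrium: consumers pay 64.4, producers receive 50.4, Q = 332.2. (Wedge: Pb − Ps = 14.)
Quantity falls by |ΔQ| = |349 − 332.2| = 16.8.
DWL = ½ · t · |ΔQ| = ½ · 14 · 16.8 = 117.6.

Deadweight loss = 117.6 thousand.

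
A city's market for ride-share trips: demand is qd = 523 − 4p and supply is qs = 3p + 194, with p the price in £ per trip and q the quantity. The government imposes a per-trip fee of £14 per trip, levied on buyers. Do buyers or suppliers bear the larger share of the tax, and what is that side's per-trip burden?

Suppliers bear the larger share: £8 per trip.

Before the tax: set 523 − 4p = 3p + 194 → p* = £47, q* = 335.
With the tax collected from buyers, demand (in seller-price terms) shifts: qd = 523 − 4(p + 14).
Solving gives q = 311 with buyers paying £53 and suppliers receiving £39 (the £14 wedge).
Per-trip burden: buyers £6, suppliers £8.
Suppliers take the larger share because supply is less price-elastic here (demand slope 4 vs supply slope 3).
The less price-elastic side of the market bears the larger share of a per-unit tax.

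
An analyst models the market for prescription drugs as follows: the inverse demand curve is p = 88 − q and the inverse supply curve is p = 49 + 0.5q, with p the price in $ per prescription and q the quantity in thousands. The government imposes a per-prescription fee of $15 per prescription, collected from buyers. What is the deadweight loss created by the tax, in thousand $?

Rewrite in direct form: qd = 88 − p and qs = 2p − 98.
Without the tax, 88 − p = 2p − 98 gives 3p = 186, so p* = $62 and q* = 26.
With the tax collected from buyers, demand (in seller-price terms) shifts: qd = 88 − (p + 15).
Solving gives q = 16 with buyers paying $72 and suppliers receiving $57 (the $15 wedge).
Quantity falls by |ΔQ| = |26 − 16| = 10.
DWL = ½ · t · |ΔQ| = ½ · 15 · 10 = $75.

Deadweight loss = $75 thousand.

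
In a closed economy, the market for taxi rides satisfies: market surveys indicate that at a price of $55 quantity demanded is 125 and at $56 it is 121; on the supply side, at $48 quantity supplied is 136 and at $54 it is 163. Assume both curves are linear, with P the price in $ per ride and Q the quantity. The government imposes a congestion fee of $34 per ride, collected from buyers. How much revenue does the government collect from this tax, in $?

Tax revenue = $2482.

Demand slope: (121 − 125)/(56 − 55) = -4, so Qd = 345 − 4P.
Supply slope: (163 − 136)/(54 − 48) = 4.5, so Qs = 4.5P − 80.
Before the tax: set 345 − 4P = 4.5P − 80 → P* = $50, Q* = 145.
With the tax collected from buyers, demand (in seller-price terms) shifts: Qd = 345 − 4(P + 34).
New equilibrium: buyers pay $68, producers receive $34, Q = 73. (Wedge: Pb − Ps = 34.)
Revenue = t · Q = 34 · 73 = $2482.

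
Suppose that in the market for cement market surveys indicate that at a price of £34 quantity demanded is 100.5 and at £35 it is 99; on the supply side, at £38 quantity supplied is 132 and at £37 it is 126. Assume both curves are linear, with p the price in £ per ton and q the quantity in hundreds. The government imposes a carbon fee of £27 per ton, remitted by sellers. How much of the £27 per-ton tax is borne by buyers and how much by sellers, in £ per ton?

Demand slope: (99 − 100.5)/(35 − 34) = -1.5, so qd = 151.5 − 1.5p.
Supply slope: (126 − 132)/(37 − 38) = 6, so qs = 6p − 96.
Before the tax: set 151.5 − 1.5p = 6p − 96 → p* = £33, q* = 102.
With the tax collected from sellers, supply shifts: qs = 6(p − 27) − 96.
Solving gives q = 69.6 with buyers paying £54.6 and sellers receiving £27.6 (the £27 wedge).
Burden on buyers: £21.6; on sellers: £5.4. (They sum to £27.)

Buyers bear £21.6 per ton; sellers bear £5.4 per ton.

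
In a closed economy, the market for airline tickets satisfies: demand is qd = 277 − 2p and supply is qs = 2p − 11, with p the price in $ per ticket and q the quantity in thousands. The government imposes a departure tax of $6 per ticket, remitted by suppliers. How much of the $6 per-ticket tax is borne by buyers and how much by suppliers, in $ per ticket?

Before the tax: set 277 − 2p = 2p − 11 → p* = $72, q* = 133.
With the tax collected from suppliers, supply shifts: qs = 2(p − 6) − 11.
New equilibrium: buyers pay $75, suppliers receive $69, q = 127. (Wedge: pb − ps = 6.)
Burden on buyers: $3; on suppliers: $3. (They sum to $6.)

Buyers bear $3 per ticket; suppliers bear $3 per ticket.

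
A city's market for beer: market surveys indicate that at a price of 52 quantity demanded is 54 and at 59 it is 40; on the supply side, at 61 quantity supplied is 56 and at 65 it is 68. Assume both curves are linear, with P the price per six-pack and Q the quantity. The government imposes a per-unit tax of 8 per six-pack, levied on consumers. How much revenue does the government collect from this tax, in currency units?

Tax revenue = 275.2.

Demand slope: (40 − 54)/(59 − 52) = -2, so Qd = 158 − 2P.
Supply slope: (68 − 56)/(65 − 61) = 3, so Qs = 3P − 127.
Without the tax, 158 − 2P = 3P − 127 gives 5P = 285, so P* = 57 and Q* = 44.
With the tax collected from consumers, demand (in seller-price terms) shifts: Qd = 158 − 2(P + 8).
Solving gives Q = 34.4 with consumers paying 61.8 and producers receiving 53.8 (the 8 wedge).
Revenue = t · Q = 8 · 34.4 = 275.2.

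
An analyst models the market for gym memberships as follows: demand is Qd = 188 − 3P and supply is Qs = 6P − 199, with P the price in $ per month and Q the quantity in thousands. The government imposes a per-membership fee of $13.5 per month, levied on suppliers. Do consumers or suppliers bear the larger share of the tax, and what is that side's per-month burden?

Consumers bear the larger share: $9 per month.

Without the tax, 188 − 3P = 6P − 199 gives 9P = 387, so P* = $43 and Q* = 59.
With the tax collected from suppliers, supply shifts: Qs = 6(P − 13.5) − 199.
Solving gives Q = 32 with consumers paying $52 and suppliers receiving $38.5 (the $13.5 wedge).
Per-month burden: consumers $9, suppliers $4.5.
Consumers take the larger share because demand is less price-elastic here (demand slope 3 vs supply slope 6).
The less price-elastic side of the market bears the larger share of a per-unit tax.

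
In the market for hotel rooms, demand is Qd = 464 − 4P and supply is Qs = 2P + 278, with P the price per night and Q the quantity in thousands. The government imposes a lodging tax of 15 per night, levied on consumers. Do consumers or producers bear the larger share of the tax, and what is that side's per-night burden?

Producers bear the larger share: 10 per night.

Before the tax: set 464 − 4P = 2P + 278 → P* = 31, Q* = 340.
With the tax collected from consumers, demand (in seller-price terms) shifts: Qd = 464 − 4(P + 15).
New equilibrium: consumers pay 36, producers receive 21, Q = 320. (Wedge: Pb − Ps = 15.)
Per-night burden: consumers 5, producers 10.
Producers take the larger share because supply is less price-elastic here (demand slope 4 vs supply slope 2).
The less price-elastic side of the market bears the larger share of a per-unit tax.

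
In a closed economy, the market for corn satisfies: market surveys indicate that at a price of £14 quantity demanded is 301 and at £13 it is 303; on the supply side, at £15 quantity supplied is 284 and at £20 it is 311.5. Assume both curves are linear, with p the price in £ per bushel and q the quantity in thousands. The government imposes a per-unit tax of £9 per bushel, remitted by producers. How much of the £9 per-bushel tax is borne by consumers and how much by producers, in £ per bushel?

Demand slope: (303 − 301)/(13 − 14) = -2, so qd = 329 − 2p.
Supply slope: (311.5 − 284)/(20 − 15) = 5.5, so qs = 5.5p + 201.5.
Without the tax, 329 − 2p = 5.5p + 201.5 gives 7.5p = 127.5, so p* = £17 and q* = 295.
With the tax collected from producers, supply shifts: qs = 5.5(p − 9) + 201.5.
Solving gives q = 281.8 with consumers paying £23.6 and producers receiving £14.6 (the £9 wedge).
Burden on consumers: £6.6; on producers: £2.4. (They sum to £9.)

Consumers bear £6.6 per bushel; producers bear £2.4 per bushel.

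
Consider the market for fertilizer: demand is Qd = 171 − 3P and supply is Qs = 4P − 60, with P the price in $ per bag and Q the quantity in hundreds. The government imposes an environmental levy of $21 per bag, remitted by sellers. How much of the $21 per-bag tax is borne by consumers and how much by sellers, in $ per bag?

Before the tax: set 171 − 3P = 4P − 60 → P* = $33, Q* = 72.
With the tax collected from sellers, supply shifts: Qs = 4(P − 21) − 60.
New equilibrium: consumers pay $45, sellers receive $24, Q = 36. (Wedge: Pb − Ps = 21.)
Burden on consumers: $12; on sellers: $9. (They sum to $21.)

Consumers bear $12 per bag; sellers bear $9 per bag.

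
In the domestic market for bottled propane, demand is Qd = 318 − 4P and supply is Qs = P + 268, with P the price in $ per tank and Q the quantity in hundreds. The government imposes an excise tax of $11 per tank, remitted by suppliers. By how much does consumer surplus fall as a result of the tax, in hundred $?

Before the tax: set 318 − 4P = P + 268 → P* = $10, Q* = 278.
With the tax collected from suppliers, supply shifts: Qs = (P − 11) + 268.
Solving gives Q = 269.2 with buyers paying $12.2 and suppliers receiving $1.2 (the $11 wedge).
ΔCS is the trapezoid between Q = 269.2 and Q = 278 of height $2.2: ½ · (278 + 269.2) · 2.2 = $601.92.

Consumer surplus falls by $601.92 hundred.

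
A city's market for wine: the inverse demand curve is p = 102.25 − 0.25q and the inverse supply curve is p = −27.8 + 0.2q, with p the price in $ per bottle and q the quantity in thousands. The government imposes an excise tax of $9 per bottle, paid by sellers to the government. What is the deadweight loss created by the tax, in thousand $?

Inverting to q(p) form: qd = 409 − 4p; qs = 5p + 139.
Without the tax, 409 − 4p = 5p + 139 gives 9p = 270, so p* = $30 and q* = 289.
With the tax collected from sellers, supply shifts: qs = 5(p − 9) + 139.
Solving gives q = 269 with consumers paying $35 and sellers receiving $26 (the $9 wedge).
Quantity falls by |ΔQ| = |289 − 269| = 20.
DWL = ½ · t · |ΔQ| = ½ · 9 · 20 = $90.

Deadweight loss = $90 thousand.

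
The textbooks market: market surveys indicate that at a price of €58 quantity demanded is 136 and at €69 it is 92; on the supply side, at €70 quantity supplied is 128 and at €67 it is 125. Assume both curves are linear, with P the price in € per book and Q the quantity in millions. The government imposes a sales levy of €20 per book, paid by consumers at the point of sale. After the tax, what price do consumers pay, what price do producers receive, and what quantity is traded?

Demand slope: (92 − 136)/(69 − 58) = -4, so Qd = 368 − 4P.
Supply slope: (125 − 128)/(67 − 70) = 1, so Qs = P + 58.
Before the tax: set 368 − 4P = P + 58 → P* = €62, Q* = 120.
With the tax collected from consumers, demand (in seller-price terms) shifts: Qd = 368 − 4(P + 20).
Solving gives Q = 104 with consumers paying €66 and producers receiving €46 (the €20 wedge).
The less price-elastic side of the market bears the larger share of a per-unit tax.

Consumers pay €66; producers receive €46; quantity = 104.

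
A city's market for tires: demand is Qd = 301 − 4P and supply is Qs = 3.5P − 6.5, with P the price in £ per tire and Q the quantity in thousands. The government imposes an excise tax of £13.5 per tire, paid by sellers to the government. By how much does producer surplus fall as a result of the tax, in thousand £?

Before the tax: set 301 − 4P = 3.5P − 6.5 → P* = £41, Q* = 137.
With the tax collected from sellers, supply shifts: Qs = 3.5(P − 13.5) − 6.5.
New equilibrium: consumers pay £47.3, sellers receive £33.8, Q = 111.8. (Wedge: Pb − Ps = 13.5.)
ΔPS is the trapezoid between Q = 111.8 and Q = 137 of height £7.2: ½ · (137 + 111.8) · 7.2 = £895.68.

Producer surplus falls by £895.68 thousand.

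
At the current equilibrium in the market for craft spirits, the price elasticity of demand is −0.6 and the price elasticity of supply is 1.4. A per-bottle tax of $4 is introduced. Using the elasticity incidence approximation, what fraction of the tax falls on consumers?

Incidence ratio: consumers' share ≈ εs / (εs + |εd|) = 1.4 / (1.4 + 0.6) = 0.7.
Supply is the more elastic side, so consumers bear the larger share.

Consumers' share ≈ 0.7.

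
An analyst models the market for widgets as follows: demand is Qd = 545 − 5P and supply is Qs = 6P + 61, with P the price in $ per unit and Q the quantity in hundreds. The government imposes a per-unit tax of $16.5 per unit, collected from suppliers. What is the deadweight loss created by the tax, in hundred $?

Before the tax: set 545 − 5P = 6P + 61 → P* = $44, Q* = 325.
With the tax collected from suppliers, supply shifts: Qs = 6(P − 16.5) + 61.
New equilibrium: consumers pay $53, suppliers receive $36.5, Q = 280. (Wedge: Pb − Ps = 16.5.)
Quantity falls by |ΔQ| = |325 − 280| = 45.
DWL = ½ · t · |ΔQ| = ½ · 16.5 · 45 = $371.25.

Deadweight loss = $371.25 hundred.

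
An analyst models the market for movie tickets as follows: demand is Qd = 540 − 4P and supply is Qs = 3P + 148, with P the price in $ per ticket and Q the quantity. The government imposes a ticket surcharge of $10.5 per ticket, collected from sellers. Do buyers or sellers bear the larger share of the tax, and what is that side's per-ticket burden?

Sellers bear the larger share: $6 per ticket.

Before the tax: set 540 − 4P = 3P + 148 → P* = $56, Q* = 316.
With the tax collected from sellers, supply shifts: Qs = 3(P − 10.5) + 148.
New equilibrium: buyers pay $60.5, sellers receive $50, Q = 298. (Wedge: Pb − Ps = 10.5.)
Per-ticket burden: buyers $4.5, sellers $6.
Sellers take the larger share because supply is less price-elastic here (demand slope 4 vs supply slope 3).
The less price-elastic side of the market bears the larger share of a per-unit tax.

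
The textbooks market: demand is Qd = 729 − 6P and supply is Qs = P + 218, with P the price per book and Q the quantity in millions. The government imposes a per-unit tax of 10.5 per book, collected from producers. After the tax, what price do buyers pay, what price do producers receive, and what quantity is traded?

Without the tax, 729 − 6P = P + 218 gives 7P = 511, so P* = 73 and Q* = 291.
With the tax collected from producers, supply shifts: Qs = (P − 10.5) + 218.
Solving gives Q = 282 with buyers paying 74.5 and producers receiving 64 (the 10.5 wedge).
The less price-elastic side of the market bears the larger share of a per-unit tax.

Buyers pay 74.5; producers receive 64; quantity = 282.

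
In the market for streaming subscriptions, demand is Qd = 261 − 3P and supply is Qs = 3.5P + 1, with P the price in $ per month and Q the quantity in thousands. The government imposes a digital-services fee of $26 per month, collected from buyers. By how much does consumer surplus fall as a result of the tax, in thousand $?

Before the tax: set 261 − 3P = 3.5P + 1 → P* = $40, Q* = 141.
With the tax collected from buyers, demand (in seller-price terms) shifts: Qd = 261 − 3(P + 26).
New equilibrium: buyers pay $54, suppliers receive $28, Q = 99. (Wedge: Pb − Ps = 26.)
ΔCS is the trapezoid between Q = 99 and Q = 141 of height $14: ½ · (141 + 99) · 14 = $1680.

Consumer surplus falls by $1680 thousand.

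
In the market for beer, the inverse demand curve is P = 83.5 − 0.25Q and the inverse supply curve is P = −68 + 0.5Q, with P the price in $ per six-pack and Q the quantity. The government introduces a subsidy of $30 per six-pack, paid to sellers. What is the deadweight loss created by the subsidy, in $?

Inverting to Q(P) form: Qd = 334 − 4P; Qs = 2P + 136.
Before the subsidy: set 334 − 4P = 2P + 136 → P* = $33, Q* = 202.
With a per-unit subsidy paid to sellers, each receives P + 30 per unit sold, so supply becomes Qs = 2(P + 30) + 136.
New equilibrium: consumers pay $23, sellers receive $53, Q = 242. (Wedge: Pb − Ps = −30.)
Quantity rises by |ΔQ| = |202 − 242| = 40.
DWL = ½ · t · |ΔQ| = ½ · 30 · 40 = $600.

Deadweight loss = $600.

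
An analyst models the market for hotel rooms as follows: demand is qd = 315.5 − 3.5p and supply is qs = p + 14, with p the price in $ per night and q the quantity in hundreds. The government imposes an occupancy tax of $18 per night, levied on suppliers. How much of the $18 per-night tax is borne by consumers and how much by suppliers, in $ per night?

Before the tax: set 315.5 − 3.5p = p + 14 → p* = $67, q* = 81.
With the tax collected from suppliers, supply shifts: qs = (p − 18) + 14.
New equilibrium: consumers pay $71, suppliers receive $53, q = 67. (Wedge: pb − ps = 18.)
Burden on consumers: $4; on suppliers: $14. (They sum to $18.)
The less price-elastic side of the market bears the larger share of a per-unit tax.

Consumers bear $4 per night; suppliers bear $14 per night.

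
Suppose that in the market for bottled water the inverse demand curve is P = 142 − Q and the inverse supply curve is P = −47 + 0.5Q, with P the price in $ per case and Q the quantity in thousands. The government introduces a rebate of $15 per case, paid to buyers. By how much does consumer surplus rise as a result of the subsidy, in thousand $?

Rewrite in direct form: Qd = 142 − P and Qs = 2P + 94.
Before the subsidy: set 142 − P = 2P + 94 → P* = $16, Q* = 126.
With a per-unit subsidy paid to buyers, each effectively pays P − 15, so demand becomes Qd = 142 − (P − 15).
Solving gives Q = 136 with buyers paying $6 and suppliers receiving $21 (the $15 wedge).
ΔCS is the trapezoid between Q = 136 and Q = 126 of height $10: ½ · (126 + 136) · 10 = $1310.

Consumer surplus rises by $1310 thousand.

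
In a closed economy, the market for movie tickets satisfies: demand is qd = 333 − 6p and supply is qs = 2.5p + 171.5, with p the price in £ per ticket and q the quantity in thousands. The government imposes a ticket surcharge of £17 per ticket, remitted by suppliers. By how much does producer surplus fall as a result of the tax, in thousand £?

Without the tax, 333 − 6p = 2.5p + 171.5 gives 8.5p = 161.5, so p* = £19 and q* = 219.
With the tax collected from suppliers, supply shifts: qs = 2.5(p − 17) + 171.5.
New equilibrium: buyers pay £24, suppliers receive £7, q = 189. (Wedge: pb − ps = 17.)
ΔPS is the trapezoid between Q = 189 and Q = 219 of height £12: ½ · (219 + 189) · 12 = £2448.

Producer surplus falls by £2448 thousand.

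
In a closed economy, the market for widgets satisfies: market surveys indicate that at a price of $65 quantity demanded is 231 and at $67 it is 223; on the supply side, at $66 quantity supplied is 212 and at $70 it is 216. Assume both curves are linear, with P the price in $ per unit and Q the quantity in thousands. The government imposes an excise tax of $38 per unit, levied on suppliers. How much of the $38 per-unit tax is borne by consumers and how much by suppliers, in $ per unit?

Demand slope: (223 − 231)/(67 − 65) = -4, so Qd = 491 − 4P.
Supply slope: (216 − 212)/(70 − 66) = 1, so Qs = P + 146.
Before the tax: set 491 − 4P = P + 146 → P* = $69, Q* = 215.
With the tax collected from suppliers, supply shifts: Qs = (P − 38) + 146.
Solving gives Q = 184.6 with consumers paying $76.6 and suppliers receiving $38.6 (the $38 wedge).
Burden on consumers: $7.6; on suppliers: $30.4. (They sum to $38.)

Consumers bear $7.6 per unit; suppliers bear $30.4 per unit.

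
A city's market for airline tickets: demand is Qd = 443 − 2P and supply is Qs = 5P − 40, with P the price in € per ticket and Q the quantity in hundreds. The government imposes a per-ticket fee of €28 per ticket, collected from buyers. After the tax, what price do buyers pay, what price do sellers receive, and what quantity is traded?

Without the tax, 443 − 2P = 5P − 40 gives 7P = 483, so P* = €69 and Q* = 305.
With the tax collected from buyers, demand (in seller-price terms) shifts: Qd = 443 − 2(P + 28).
Solving gives Q = 265 with buyers paying €89 and sellers receiving €61 (the €28 wedge).
The less price-elastic side of the market bears the larger share of a per-unit tax.

Buyers pay €89; sellers receive €61; quantity = 265.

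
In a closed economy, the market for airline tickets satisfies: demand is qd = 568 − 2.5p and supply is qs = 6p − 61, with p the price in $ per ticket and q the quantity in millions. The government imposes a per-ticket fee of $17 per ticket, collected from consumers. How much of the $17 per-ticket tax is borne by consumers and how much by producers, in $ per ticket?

Without the tax, 568 − 2.5p = 6p − 61 gives 8.5p = 629, so p* = $74 and q* = 383.
With the tax collected from consumers, demand (in seller-price terms) shifts: qd = 568 − 2.5(p + 17).
New equilibrium: consumers pay $86, producers receive $69, q = 353. (Wedge: pb − ps = 17.)
Burden on consumers: $12; on producers: $5. (They sum to $17.)

Consumers bear $12 per ticket; producers bear $5 per ticket.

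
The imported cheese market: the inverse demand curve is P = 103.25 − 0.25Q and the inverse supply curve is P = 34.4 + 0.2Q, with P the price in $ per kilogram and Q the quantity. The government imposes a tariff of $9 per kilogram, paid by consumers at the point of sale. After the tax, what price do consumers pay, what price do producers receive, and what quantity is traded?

Rewrite in direct form: Qd = 413 − 4P and Qs = 5P − 172.
Before the tax: set 413 − 4P = 5P − 172 → P* = $65, Q* = 153.
With the tax collected from consumers, demand (in seller-price terms) shifts: Qd = 413 − 4(P + 9).
Solving gives Q = 133 with consumers paying $70 and producers receiving $61 (the $9 wedge).

Consumers pay $70; producers receive $61; quantity = 133.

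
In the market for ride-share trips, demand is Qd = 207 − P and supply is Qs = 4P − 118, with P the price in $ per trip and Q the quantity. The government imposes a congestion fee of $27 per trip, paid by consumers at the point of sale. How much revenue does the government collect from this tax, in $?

Without the tax, 207 − P = 4P − 118 gives 5P = 325, so P* = $65 and Q* = 142.
With the tax collected from consumers, demand (in seller-price terms) shifts: Qd = 207 − (P + 27).
Solving gives Q = 120.4 with consumers paying $86.6 and suppliers receiving $59.6 (the $27 wedge).
Revenue = t · Q = 27 · 120.4 = $3250.8.

Tax revenue = $3250.8.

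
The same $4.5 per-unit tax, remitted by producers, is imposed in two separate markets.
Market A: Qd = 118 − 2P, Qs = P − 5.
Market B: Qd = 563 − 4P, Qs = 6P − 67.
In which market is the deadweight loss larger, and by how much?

Market B, by $17.55.

Market A: pre-tax P* = $41, Q* = 36; post-tax Q = 33; deadweight loss = $6.75.
Market B: pre-tax P* = $63, Q* = 311; post-tax Q = 300.2; deadweight loss = $24.3.
Difference: $6.75 vs $24.3 → market B is larger by $17.55.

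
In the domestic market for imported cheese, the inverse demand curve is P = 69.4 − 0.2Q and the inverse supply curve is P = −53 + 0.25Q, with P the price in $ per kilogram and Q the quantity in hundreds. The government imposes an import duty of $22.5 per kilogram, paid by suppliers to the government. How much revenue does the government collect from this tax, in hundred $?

Inverting to Q(P) form: Qd = 347 − 5P; Qs = 4P + 212.
Before the tax: set 347 − 5P = 4P + 212 → P* = $15, Q* = 272.
With the tax collected from suppliers, supply shifts: Qs = 4(P − 22.5) + 212.
Solving gives Q = 222 with consumers paying $25 and suppliers receiving $2.5 (the $22.5 wedge).
Revenue = t · Q = 22.5 · 222 = $4995.

Tax revenue = $4995 hundred.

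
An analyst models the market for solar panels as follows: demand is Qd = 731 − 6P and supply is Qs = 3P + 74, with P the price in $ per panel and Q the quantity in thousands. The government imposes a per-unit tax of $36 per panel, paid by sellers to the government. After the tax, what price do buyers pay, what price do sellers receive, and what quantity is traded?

Buyers pay $85; sellers receive $49; quantity = 221.

Before the tax: set 731 − 6P = 3P + 74 → P* = $73, Q* = 293.
With the tax collected from sellers, supply shifts: Qs = 3(P − 36) + 74.
New equilibrium: buyers pay $85, sellers receive $49, Q = 221. (Wedge: Pb − Ps = 36.)
The less price-elastic side of the market bears the larger share of a per-unit tax.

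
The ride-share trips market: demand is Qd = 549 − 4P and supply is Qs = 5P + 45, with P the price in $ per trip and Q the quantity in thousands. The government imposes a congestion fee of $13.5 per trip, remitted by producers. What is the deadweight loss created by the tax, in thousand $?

Before the tax: set 549 − 4P = 5P + 45 → P* = $56, Q* = 325.
With the tax collected from producers, supply shifts: Qs = 5(P − 13.5) + 45.
New equilibrium: consumers pay $63.5, producers receive $50, Q = 295. (Wedge: Pb − Ps = 13.5.)
Quantity falls by |ΔQ| = |325 − 295| = 30.
DWL = ½ · t · |ΔQ| = ½ · 13.5 · 30 = $202.5.

Deadweight loss = $202.5 thousand.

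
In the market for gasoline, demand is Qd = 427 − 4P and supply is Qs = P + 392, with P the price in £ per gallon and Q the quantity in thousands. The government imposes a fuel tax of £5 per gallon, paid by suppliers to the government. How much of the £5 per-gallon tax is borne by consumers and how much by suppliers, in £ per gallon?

Consumers bear £1 per gallon; suppliers bear £4 per gallon.

Before the tax: set 427 − 4P = P + 392 → P* = £7, Q* = 399.
With the tax collected from suppliers, supply shifts: Qs = (P − 5) + 392.
Solving gives Q = 395 with consumers paying £8 and suppliers receiving £3 (the £5 wedge).
Burden on consumers: £1; on suppliers: £4. (They sum to £5.)
The less price-elastic side of the market bears the larger share of a per-unit tax.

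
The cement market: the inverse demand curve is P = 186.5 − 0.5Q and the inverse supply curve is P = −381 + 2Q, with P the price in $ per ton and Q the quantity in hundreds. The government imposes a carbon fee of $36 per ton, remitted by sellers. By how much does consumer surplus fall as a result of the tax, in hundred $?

Inverting to Q(P) form: Qd = 373 − 2P; Qs = 0.5P + 190.5.
Before the tax: set 373 − 2P = 0.5P + 190.5 → P* = $73, Q* = 227.
With the tax collected from sellers, supply shifts: Qs = 0.5(P − 36) + 190.5.
New equilibrium: buyers pay $80.2, sellers receive $44.2, Q = 212.6. (Wedge: Pb − Ps = 36.)
ΔCS is the trapezoid between Q = 212.6 and Q = 227 of height $7.2: ½ · (227 + 212.6) · 7.2 = $1582.56.

Consumer surplus falls by $1582.56 hundred.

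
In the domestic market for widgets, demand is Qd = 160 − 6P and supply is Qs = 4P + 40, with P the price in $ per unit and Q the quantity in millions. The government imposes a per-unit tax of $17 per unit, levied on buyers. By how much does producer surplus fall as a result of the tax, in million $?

Without the tax, 160 − 6P = 4P + 40 gives 10P = 120, so P* = $12 and Q* = 88.
With the tax collected from buyers, demand (in seller-price terms) shifts: Qd = 160 − 6(P + 17).
New equilibrium: buyers pay $18.8, producers receive $1.8, Q = 47.2. (Wedge: Pb − Ps = 17.)
ΔPS is the trapezoid between Q = 47.2 and Q = 88 of height $10.2: ½ · (88 + 47.2) · 10.2 = $689.52.

Producer surplus falls by $689.52 million.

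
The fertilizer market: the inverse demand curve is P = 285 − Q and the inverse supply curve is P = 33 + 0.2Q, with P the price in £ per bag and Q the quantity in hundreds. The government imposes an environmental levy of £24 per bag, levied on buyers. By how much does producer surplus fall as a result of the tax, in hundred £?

Rewrite in direct form: Qd = 285 − P and Qs = 5P − 165.
Before the tax: set 285 − P = 5P − 165 → P* = £75, Q* = 210.
With the tax collected from buyers, demand (in seller-price terms) shifts: Qd = 285 − (P + 24).
New equilibrium: buyers pay £95, suppliers receive £71, Q = 190. (Wedge: Pb − Ps = 24.)
ΔPS is the trapezoid between Q = 190 and Q = 210 of height £4: ½ · (210 + 190) · 4 = £800.

Producer surplus falls by £800 hundred.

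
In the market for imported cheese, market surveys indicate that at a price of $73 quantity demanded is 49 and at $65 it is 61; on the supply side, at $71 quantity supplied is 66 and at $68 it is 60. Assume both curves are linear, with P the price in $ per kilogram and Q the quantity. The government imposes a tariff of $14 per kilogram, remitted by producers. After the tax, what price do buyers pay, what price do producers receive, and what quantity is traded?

Buyers pay $75; producers receive $61; quantity = 46.

Demand slope: (61 − 49)/(65 − 73) = -1.5, so Qd = 158.5 − 1.5P.
Supply slope: (60 − 66)/(68 − 71) = 2, so Qs = 2P − 76.
Before the tax: set 158.5 − 1.5P = 2P − 76 → P* = $67, Q* = 58.
With the tax collected from producers, supply shifts: Qs = 2(P − 14) − 76.
New equilibrium: buyers pay $75, producers receive $61, Q = 46. (Wedge: Pb − Ps = 14.)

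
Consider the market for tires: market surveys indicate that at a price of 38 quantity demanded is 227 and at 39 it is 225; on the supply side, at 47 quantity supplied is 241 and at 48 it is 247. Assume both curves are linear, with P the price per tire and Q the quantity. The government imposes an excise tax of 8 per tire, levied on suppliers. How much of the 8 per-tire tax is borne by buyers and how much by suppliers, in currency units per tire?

Demand slope: (225 − 227)/(39 − 38) = -2, so Qd = 303 − 2P.
Supply slope: (247 − 241)/(48 − 47) = 6, so Qs = 6P − 41.
Before the tax: set 303 − 2P = 6P − 41 → P* = 43, Q* = 217.
With the tax collected from suppliers, supply shifts: Qs = 6(P − 8) − 41.
Solving gives Q = 205 with buyers paying 49 and suppliers receiving 41 (the 8 wedge).
Burden on buyers: 6; on suppliers: 2. (They sum to 8.)
The less price-elastic side of the market bears the larger share of a per-unit tax.

Buyers bear 6 per tire; suppliers bear 2 per tire.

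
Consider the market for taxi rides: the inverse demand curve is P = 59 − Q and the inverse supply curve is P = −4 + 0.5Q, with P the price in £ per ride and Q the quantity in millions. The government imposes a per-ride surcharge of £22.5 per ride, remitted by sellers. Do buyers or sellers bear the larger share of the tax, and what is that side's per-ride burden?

Buyers bear the larger share: £15 per ride.

Rewrite in direct form: Qd = 59 − P and Qs = 2P + 8.
Without the tax, 59 − P = 2P + 8 gives 3P = 51, so P* = £17 and Q* = 42.
With the tax collected from sellers, supply shifts: Qs = 2(P − 22.5) + 8.
New equilibrium: buyers pay £32, sellers receive £9.5, Q = 27. (Wedge: Pb − Ps = 22.5.)
Per-ride burden: buyers £15, sellers £7.5.
Buyers take the larger share because demand is less price-elastic here (demand slope 1 vs supply slope 2).
The less price-elastic side of the market bears the larger share of a per-unit tax.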